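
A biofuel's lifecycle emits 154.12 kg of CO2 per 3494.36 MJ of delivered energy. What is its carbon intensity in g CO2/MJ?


CI = CO2 * 1000 / E
= 154.12 * 1000 / 3494.36
= 44.1054 g CO2/MJ

44.1054 g CO2/MJ


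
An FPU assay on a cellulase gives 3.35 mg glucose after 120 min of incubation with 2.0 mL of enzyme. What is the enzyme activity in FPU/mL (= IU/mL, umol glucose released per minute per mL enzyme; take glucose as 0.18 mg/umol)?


Activity = glucose_mg / (0.18 mg/umol * V_mL * t_min)
= 3.35 / (0.18 * 2.0 * 120)
= 0.0775 FPU/mL

0.0775 FPU/mL


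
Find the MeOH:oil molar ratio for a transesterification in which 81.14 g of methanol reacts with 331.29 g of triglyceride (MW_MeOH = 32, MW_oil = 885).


Molar ratio = n_MeOH / n_oil = (MeOH/32) / (oil/885) = (MeOH * 885) / (32 * oil)
= (81.14 * 885) / (32 * 331.29)
= 6.7736

6.7736


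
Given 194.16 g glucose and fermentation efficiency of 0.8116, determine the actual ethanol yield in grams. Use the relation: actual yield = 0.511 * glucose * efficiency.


Actual ethanol: m = 0.511 * 194.16 * 0.8116
m = 80.5235 g

80.5235 g


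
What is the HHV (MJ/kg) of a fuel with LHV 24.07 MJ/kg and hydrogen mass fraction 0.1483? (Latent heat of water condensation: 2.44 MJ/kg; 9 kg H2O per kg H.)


HHV = LHV + H_frac * 9 * 2.44
= 24.07 + 0.1483 * 9 * 2.44
= 27.3267 MJ/kg

27.3267 MJ/kg


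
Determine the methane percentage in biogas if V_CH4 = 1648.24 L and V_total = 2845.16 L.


CH4% = V_CH4 / V_total * 100
= 1648.24 / 2845.16 * 100
= 57.9314%

57.9314%


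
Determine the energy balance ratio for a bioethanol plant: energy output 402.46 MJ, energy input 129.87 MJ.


EROI = E_out / E_in
= 402.46 / 129.87
= 3.0989

3.0989


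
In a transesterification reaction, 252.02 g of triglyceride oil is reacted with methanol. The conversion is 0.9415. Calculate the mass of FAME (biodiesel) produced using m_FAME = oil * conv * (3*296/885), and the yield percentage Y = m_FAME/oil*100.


m_FAME = oil * conv * (3 * 296 / 885) = oil * conv * (888/885)
= 252.02 * 0.9415 * 888 / 885
= 238.0812 g
Y = m_FAME / oil * 100 = conv * (888/885) * 100
= 0.9415 * 888 / 885 * 100
= 94.47%

238.0812 g FAME; Y = 94.47%


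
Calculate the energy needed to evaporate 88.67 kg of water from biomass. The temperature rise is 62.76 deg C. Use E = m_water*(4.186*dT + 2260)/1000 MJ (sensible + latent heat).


E = m_water * (4.186 * dT + 2260) / 1000
= 88.67 * (4.186 * 62.76 + 2260) / 1000
= 223.6890 MJ

223.6890 MJ


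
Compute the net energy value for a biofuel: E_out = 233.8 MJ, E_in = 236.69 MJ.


NEV = E_out - E_in
= 233.8 - 236.69
= -2.8900 MJ

-2.8900 MJ


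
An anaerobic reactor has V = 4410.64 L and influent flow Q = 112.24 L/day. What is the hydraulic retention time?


HRT = V / Q
= 4410.64 / 112.24
= 39.2965 days

39.2965 days


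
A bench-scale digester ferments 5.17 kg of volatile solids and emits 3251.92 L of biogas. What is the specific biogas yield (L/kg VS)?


Y = V / VS
= 3251.92 / 5.17
= 628.9981 L/kg VS

628.9981 L/kg VS


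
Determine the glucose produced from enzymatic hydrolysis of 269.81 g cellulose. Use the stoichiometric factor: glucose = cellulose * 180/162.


glucose = cellulose * 180/162
= 269.81 * 180/162
= 299.7889 g

299.7889 g


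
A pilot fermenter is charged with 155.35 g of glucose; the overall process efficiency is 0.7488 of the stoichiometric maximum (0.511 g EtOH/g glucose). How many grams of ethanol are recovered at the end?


Actual ethanol: m = 0.511 * 155.35 * 0.7488
m = 59.4426 g

59.4426 g


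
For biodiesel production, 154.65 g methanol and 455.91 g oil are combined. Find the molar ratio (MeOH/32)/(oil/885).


Molar ratio = n_MeOH / n_oil = (MeOH/32) / (oil/885) = (MeOH * 885) / (32 * oil)
= (154.65 * 885) / (32 * 455.91)
= 9.3813

9.3813


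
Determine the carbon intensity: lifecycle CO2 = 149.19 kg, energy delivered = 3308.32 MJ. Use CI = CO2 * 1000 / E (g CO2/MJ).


CI = CO2 * 1000 / E
= 149.19 * 1000 / 3308.32
= 45.0954 g CO2/MJ

45.0954 g CO2/MJ


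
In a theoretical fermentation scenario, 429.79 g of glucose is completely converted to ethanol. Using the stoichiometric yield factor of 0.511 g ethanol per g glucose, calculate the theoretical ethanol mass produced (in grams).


Theoretical ethanol yield: m_EtOH = 0.511 * m_glucose
m_EtOH = 0.511 * 429.79 = 219.6227 g

219.6227 g


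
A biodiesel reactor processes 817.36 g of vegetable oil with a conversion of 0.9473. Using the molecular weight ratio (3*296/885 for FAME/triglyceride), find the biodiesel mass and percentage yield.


m_FAME = oil * conv * (3 * 296 / 885) = oil * conv * (888/885)
= 817.36 * 0.9473 * 888 / 885
= 776.9098 g
Y = m_FAME / oil * 100 = conv * (888/885) * 100
= 0.9473 * 888 / 885 * 100
= 95.05%

776.9098 g FAME; Y = 95.05%


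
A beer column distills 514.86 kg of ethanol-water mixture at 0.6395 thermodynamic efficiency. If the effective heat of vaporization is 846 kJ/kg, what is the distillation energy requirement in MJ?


E = m * 846 / (eta * 1000)
= 514.86 * 846 / (0.6395 * 1000)
= 681.1127 MJ

681.1127 MJ


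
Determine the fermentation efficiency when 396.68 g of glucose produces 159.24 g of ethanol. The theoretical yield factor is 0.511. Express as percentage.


Fermentation efficiency = (actual / (0.511 * glucose)) * 100
= (159.24 / (0.511 * 396.68)) * 100
= 78.5581%

78.5581%


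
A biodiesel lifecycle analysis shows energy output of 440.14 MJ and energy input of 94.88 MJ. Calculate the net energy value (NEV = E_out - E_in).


NEV = E_out - E_in
= 440.14 - 94.88
= 345.2600 MJ

345.2600 MJ


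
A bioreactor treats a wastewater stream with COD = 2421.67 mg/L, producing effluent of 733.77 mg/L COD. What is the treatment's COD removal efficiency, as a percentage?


eta = (COD_in - COD_out) / COD_in * 100
= (2421.67 - 733.77) / 2421.67 * 100
= 69.6998%

69.6998%


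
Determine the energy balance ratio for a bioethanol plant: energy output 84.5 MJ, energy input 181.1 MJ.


EROI = E_out / E_in
= 84.5 / 181.1
= 0.4666

0.4666


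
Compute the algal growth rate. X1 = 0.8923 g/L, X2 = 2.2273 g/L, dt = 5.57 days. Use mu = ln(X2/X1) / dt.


mu = ln(X2/X1) / dt
= ln(2.2273/0.8923) / 5.57
= 0.1642 per day

0.1642 per day


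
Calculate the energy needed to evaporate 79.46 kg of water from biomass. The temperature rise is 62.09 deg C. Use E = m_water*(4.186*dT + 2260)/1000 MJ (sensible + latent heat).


E = m_water * (4.186 * dT + 2260) / 1000
= 79.46 * (4.186 * 62.09 + 2260) / 1000
= 200.2319 MJ

200.2319 MJ


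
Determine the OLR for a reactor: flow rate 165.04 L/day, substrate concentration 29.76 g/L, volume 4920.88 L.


OLR = Q * S / V
= 165.04 * 29.76 / 4920.88
= 0.9981 g/L/day

0.9981 g/L/day


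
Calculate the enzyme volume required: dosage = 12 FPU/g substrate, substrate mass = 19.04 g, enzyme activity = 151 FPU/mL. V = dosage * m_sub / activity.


V = dosage * m_sub / activity
V = 12 * 19.04 / 151
V = 1.5131 mL

1.5131 mL


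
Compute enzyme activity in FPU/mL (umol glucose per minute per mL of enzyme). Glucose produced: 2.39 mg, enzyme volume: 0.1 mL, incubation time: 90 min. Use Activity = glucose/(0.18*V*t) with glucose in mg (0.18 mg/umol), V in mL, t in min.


Activity = glucose_mg / (0.18 mg/umol * V_mL * t_min)
= 2.39 / (0.18 * 0.1 * 90)
= 1.4753 FPU/mL

1.4753 FPU/mL


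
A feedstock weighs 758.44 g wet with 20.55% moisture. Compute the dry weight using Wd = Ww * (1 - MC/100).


Wd = Ww * (1 - MC/100)
= 758.44 * (1 - 20.55/100)
= 602.5806 g

602.5806 g


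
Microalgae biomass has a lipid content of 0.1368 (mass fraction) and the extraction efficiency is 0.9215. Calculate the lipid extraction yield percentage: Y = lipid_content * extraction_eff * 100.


Y = lipid_content * extraction_eff * 100
= 0.1368 * 0.9215 * 100
= 12.6061%

12.6061%


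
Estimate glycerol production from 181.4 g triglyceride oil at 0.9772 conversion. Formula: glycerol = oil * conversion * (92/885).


glycerol = oil * conv * (92/885)
= 181.4 * 0.9772 * 92 / 885
= 18.4275 g

18.4275 g


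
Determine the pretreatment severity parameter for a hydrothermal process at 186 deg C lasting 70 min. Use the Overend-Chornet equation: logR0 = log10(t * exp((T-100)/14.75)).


logR0 = log10(t * exp((T - 100) / 14.75))
= log10(70 * exp((186 - 100) / 14.75))
= 4.3773

4.3773


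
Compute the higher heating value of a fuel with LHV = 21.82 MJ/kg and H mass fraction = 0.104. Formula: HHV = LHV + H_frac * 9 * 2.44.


HHV = LHV + H_frac * 9 * 2.44
= 21.82 + 0.104 * 9 * 2.44
= 24.1038 MJ/kg

24.1038 MJ/kg


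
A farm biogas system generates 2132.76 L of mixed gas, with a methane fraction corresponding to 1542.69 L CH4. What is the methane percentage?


CH4% = V_CH4 / V_total * 100
= 1542.69 / 2132.76 * 100
= 72.3330%

72.3330%


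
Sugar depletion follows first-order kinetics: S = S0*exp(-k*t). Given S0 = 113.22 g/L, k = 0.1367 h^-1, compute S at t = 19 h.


S = S0 * exp(-k * t)
S = 113.22 * exp(-0.1367 * 19)
S = 8.4320 g/L

8.4320 g/L


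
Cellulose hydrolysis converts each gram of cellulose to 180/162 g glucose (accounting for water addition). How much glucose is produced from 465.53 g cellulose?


glucose = cellulose * 180/162
= 465.53 * 180/162
= 517.2556 g

517.2556 g


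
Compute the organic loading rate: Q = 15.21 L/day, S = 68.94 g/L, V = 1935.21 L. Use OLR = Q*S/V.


OLR = Q * S / V
= 15.21 * 68.94 / 1935.21
= 0.5418 g/L/day

0.5418 g/L/day


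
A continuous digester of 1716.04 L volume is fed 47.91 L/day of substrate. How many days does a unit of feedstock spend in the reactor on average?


HRT = V / Q
= 1716.04 / 47.91
= 35.8180 days

35.8180 days


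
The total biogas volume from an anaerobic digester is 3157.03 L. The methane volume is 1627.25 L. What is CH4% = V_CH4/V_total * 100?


CH4% = V_CH4 / V_total * 100
= 1627.25 / 3157.03 * 100
= 51.5437%

51.5437%


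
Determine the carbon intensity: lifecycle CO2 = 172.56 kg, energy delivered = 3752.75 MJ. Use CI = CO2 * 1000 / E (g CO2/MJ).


CI = CO2 * 1000 / E
= 172.56 * 1000 / 3752.75
= 45.9823 g CO2/MJ

45.9823 g CO2/MJ


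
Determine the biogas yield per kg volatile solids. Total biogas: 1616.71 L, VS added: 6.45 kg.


Y = V / VS
= 1616.71 / 6.45
= 250.6527 L/kg VS

250.6527 L/kg VS


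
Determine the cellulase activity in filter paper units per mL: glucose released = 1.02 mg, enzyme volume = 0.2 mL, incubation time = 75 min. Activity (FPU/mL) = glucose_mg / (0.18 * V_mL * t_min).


Activity = glucose_mg / (0.18 mg/umol * V_mL * t_min)
= 1.02 / (0.18 * 0.2 * 75)
= 0.3778 FPU/mL

0.3778 FPU/mL


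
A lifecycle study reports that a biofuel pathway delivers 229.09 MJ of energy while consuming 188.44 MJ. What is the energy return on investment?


EROI = E_out / E_in
= 229.09 / 188.44
= 1.2157

1.2157


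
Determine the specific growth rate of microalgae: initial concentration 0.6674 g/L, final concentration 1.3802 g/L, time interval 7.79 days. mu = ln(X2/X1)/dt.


mu = ln(X2/X1) / dt
= ln(1.3802/0.6674) / 7.79
= 0.0933 per day

0.0933 per day


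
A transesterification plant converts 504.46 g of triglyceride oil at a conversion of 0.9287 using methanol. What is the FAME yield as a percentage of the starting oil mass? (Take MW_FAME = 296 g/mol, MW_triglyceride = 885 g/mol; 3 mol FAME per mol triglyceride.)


m_FAME = oil * conv * (3 * 296 / 885) = oil * conv * (888/885)
= 504.46 * 0.9287 * 888 / 885
= 470.0801 g
Y = m_FAME / oil * 100 = conv * (888/885) * 100
= 0.9287 * 888 / 885 * 100
= 93.18%

93.18%


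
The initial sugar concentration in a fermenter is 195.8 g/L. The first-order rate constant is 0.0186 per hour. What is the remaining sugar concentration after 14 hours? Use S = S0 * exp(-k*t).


S = S0 * exp(-k * t)
S = 195.8 * exp(-0.0186 * 14)
S = 150.9115 g/L

150.9115 g/L


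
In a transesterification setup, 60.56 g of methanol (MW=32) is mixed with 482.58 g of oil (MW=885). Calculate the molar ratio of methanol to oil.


Molar ratio = n_MeOH / n_oil = (MeOH/32) / (oil/885) = (MeOH * 885) / (32 * oil)
= (60.56 * 885) / (32 * 482.58)
= 3.4706

3.4706


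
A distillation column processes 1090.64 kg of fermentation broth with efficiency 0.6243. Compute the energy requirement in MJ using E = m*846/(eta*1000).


E = m * 846 / (eta * 1000)
= 1090.64 * 846 / (0.6243 * 1000)
= 1477.9456 MJ

1477.9456 MJ


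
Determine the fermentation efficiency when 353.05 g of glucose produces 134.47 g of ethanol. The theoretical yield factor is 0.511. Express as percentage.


Fermentation efficiency = (actual / (0.511 * glucose)) * 100
= (134.47 / (0.511 * 353.05)) * 100
= 74.5364%

74.5364%


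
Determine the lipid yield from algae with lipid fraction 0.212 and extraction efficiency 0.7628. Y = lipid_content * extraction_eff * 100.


Y = lipid_content * extraction_eff * 100
= 0.212 * 0.7628 * 100
= 16.1714%

16.1714%


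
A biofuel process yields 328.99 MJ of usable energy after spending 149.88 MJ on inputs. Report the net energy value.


NEV = E_out - E_in
= 328.99 - 149.88
= 179.1100 MJ

179.1100 MJ


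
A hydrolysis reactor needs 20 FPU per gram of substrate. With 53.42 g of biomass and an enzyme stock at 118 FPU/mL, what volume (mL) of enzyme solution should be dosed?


V = dosage * m_sub / activity
V = 20 * 53.42 / 118
V = 9.0542 mL

9.0542 mL


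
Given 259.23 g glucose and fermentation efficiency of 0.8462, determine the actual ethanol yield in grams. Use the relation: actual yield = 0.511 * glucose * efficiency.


Actual ethanol: m = 0.511 * 259.23 * 0.8462
m = 112.0932 g

112.0932 g


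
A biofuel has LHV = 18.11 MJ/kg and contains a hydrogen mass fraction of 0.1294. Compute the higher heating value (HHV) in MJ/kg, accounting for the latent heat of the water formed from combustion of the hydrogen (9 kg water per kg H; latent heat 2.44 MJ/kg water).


HHV = LHV + H_frac * 9 * 2.44
= 18.11 + 0.1294 * 9 * 2.44
= 20.9516 MJ/kg

20.9516 MJ/kg


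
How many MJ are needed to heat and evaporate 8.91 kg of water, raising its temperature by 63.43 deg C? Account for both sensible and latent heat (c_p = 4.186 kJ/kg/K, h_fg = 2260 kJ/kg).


E = m_water * (4.186 * dT + 2260) / 1000
= 8.91 * (4.186 * 63.43 + 2260) / 1000
= 22.5024 MJ

22.5024 MJ


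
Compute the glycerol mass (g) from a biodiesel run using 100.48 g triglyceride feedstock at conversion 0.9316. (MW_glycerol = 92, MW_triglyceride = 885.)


glycerol = oil * conv * (92/885)
= 100.48 * 0.9316 * 92 / 885
= 9.7309 g

9.7309 g


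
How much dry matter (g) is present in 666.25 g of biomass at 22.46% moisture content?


Wd = Ww * (1 - MC/100)
= 666.25 * (1 - 22.46/100)
= 516.6102 g

516.6102 g


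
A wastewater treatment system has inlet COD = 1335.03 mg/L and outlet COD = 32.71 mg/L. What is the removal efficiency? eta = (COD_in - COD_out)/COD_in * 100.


eta = (COD_in - COD_out) / COD_in * 100
= (1335.03 - 32.71) / 1335.03 * 100
= 97.5499%

97.5499%


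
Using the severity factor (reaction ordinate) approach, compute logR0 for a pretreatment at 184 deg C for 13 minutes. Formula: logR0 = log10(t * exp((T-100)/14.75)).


logR0 = log10(t * exp((T - 100) / 14.75))
= log10(13 * exp((184 - 100) / 14.75))
= 3.5872

3.5872


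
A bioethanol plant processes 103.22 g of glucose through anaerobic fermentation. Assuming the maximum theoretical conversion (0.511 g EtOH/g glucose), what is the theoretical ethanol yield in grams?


Theoretical ethanol yield: m_EtOH = 0.511 * m_glucose
m_EtOH = 0.511 * 103.22 = 52.7454 g

52.7454 g


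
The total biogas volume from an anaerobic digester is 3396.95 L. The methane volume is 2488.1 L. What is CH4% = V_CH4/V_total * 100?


CH4% = V_CH4 / V_total * 100
= 2488.1 / 3396.95 * 100
= 73.2451%

73.2451%


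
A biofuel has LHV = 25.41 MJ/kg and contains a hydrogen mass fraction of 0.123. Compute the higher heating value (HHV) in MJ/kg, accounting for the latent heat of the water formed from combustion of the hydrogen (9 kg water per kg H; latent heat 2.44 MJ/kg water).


HHV = LHV + H_frac * 9 * 2.44
= 25.41 + 0.123 * 9 * 2.44
= 28.1111 MJ/kg

28.1111 MJ/kg


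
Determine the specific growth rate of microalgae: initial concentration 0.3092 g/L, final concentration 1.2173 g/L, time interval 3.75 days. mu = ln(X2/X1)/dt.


mu = ln(X2/X1) / dt
= ln(1.2173/0.3092) / 3.75
= 0.3654 per day

0.3654 per day


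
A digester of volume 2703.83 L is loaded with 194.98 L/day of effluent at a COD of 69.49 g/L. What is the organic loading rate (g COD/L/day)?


OLR = Q * S / V
= 194.98 * 69.49 / 2703.83
= 5.0111 g/L/day

5.0111 g/L/day


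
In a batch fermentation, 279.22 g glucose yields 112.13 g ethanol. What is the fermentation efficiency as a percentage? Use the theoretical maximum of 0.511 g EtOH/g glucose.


Fermentation efficiency = (actual / (0.511 * glucose)) * 100
= (112.13 / (0.511 * 279.22)) * 100
= 78.5877%

78.5877%


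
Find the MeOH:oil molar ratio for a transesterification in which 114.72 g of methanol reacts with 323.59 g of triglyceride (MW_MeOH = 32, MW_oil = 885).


Molar ratio = n_MeOH / n_oil = (MeOH/32) / (oil/885) = (MeOH * 885) / (32 * oil)
= (114.72 * 885) / (32 * 323.59)
= 9.8048

9.8048


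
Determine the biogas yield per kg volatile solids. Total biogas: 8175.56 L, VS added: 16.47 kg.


Y = V / VS
= 8175.56 / 16.47
= 496.3910 L/kg VS

496.3910 L/kg VS


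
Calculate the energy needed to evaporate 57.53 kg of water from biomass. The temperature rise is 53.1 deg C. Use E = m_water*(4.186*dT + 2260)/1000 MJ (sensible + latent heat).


E = m_water * (4.186 * dT + 2260) / 1000
= 57.53 * (4.186 * 53.1 + 2260) / 1000
= 142.8054 MJ

142.8054 MJ


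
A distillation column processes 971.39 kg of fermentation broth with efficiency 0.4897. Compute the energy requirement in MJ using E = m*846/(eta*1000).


E = m * 846 / (eta * 1000)
= 971.39 * 846 / (0.4897 * 1000)
= 1678.1620 MJ

1678.1620 MJ


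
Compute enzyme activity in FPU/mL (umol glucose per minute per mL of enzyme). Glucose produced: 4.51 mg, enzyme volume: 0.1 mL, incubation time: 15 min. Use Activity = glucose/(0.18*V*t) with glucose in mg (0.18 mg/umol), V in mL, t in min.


Activity = glucose_mg / (0.18 mg/umol * V_mL * t_min)
= 4.51 / (0.18 * 0.1 * 15)
= 16.7037 FPU/mL

16.7037 FPU/mL


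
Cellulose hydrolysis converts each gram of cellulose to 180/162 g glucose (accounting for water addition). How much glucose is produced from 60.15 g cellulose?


glucose = cellulose * 180/162
= 60.15 * 180/162
= 66.8333 g

66.8333 g


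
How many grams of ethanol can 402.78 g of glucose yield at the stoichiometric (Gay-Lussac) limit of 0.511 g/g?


Theoretical ethanol yield: m_EtOH = 0.511 * m_glucose
m_EtOH = 0.511 * 402.78 = 205.8206 g

205.8206 g


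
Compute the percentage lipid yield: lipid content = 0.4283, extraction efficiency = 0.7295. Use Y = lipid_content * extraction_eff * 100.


Y = lipid_content * extraction_eff * 100
= 0.4283 * 0.7295 * 100
= 31.2445%

31.2445%


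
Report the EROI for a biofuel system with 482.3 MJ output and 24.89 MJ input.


EROI = E_out / E_in
= 482.3 / 24.89
= 19.3773

19.3773


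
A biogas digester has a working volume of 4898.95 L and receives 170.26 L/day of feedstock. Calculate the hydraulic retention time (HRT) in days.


HRT = V / Q
= 4898.95 / 170.26
= 28.7733 days

28.7733 days


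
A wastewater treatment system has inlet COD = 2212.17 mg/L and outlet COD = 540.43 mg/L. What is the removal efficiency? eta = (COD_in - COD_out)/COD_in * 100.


eta = (COD_in - COD_out) / COD_in * 100
= (2212.17 - 540.43) / 2212.17 * 100
= 75.5701%

75.5701%


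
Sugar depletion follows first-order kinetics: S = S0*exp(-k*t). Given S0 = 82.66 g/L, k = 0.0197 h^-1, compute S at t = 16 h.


S = S0 * exp(-k * t)
S = 82.66 * exp(-0.0197 * 16)
S = 60.3123 g/L

60.3123 g/L


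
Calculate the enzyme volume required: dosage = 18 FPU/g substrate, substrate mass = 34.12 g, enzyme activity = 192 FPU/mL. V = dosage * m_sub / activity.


V = dosage * m_sub / activity
V = 18 * 34.12 / 192
V = 3.1987 mL

3.1987 mL


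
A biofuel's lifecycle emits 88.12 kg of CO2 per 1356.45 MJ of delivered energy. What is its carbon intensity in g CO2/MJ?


CI = CO2 * 1000 / E
= 88.12 * 1000 / 1356.45
= 64.9637 g CO2/MJ

64.9637 g CO2/MJ


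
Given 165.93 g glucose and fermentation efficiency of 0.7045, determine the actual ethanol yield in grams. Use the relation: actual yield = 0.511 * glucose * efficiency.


Actual ethanol: m = 0.511 * 165.93 * 0.7045
m = 59.7347 g

59.7347 g


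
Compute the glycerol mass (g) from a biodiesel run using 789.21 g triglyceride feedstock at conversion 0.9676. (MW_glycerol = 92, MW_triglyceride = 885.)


glycerol = oil * conv * (92/885)
= 789.21 * 0.9676 * 92 / 885
= 79.3840 g

79.3840 g


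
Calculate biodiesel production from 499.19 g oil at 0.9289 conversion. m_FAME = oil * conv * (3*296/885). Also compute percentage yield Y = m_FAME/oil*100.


m_FAME = oil * conv * (3 * 296 / 885) = oil * conv * (888/885)
= 499.19 * 0.9289 * 888 / 885
= 465.2694 g
Y = m_FAME / oil * 100 = conv * (888/885) * 100
= 0.9289 * 888 / 885 * 100
= 93.20%

465.2694 g FAME; Y = 93.20%


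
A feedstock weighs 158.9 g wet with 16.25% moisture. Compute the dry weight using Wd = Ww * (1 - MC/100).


Wd = Ww * (1 - MC/100)
= 158.9 * (1 - 16.25/100)
= 133.0788 g

133.0788 g


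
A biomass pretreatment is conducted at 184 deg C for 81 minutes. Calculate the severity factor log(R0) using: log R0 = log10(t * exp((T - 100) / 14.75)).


logR0 = log10(t * exp((T - 100) / 14.75))
= log10(81 * exp((184 - 100) / 14.75))
= 4.3818

4.3818


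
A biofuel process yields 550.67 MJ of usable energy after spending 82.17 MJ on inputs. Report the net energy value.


NEV = E_out - E_in
= 550.67 - 82.17
= 468.5000 MJ

468.5000 MJ


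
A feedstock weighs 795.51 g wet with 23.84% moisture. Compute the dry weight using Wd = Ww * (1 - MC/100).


Wd = Ww * (1 - MC/100)
= 795.51 * (1 - 23.84/100)
= 605.8604 g

605.8604 g


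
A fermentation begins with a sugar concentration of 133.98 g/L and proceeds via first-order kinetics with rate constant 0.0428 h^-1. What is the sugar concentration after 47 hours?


S = S0 * exp(-k * t)
S = 133.98 * exp(-0.0428 * 47)
S = 17.9231 g/L

17.9231 g/L


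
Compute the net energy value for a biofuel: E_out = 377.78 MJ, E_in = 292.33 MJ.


NEV = E_out - E_in
= 377.78 - 292.33
= 85.4500 MJ

85.4500 MJ


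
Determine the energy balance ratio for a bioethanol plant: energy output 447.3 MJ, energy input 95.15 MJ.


EROI = E_out / E_in
= 447.3 / 95.15
= 4.7010

4.7010


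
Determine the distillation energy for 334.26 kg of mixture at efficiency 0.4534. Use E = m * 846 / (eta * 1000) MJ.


E = m * 846 / (eta * 1000)
= 334.26 * 846 / (0.4534 * 1000)
= 623.6964 MJ

623.6964 MJ


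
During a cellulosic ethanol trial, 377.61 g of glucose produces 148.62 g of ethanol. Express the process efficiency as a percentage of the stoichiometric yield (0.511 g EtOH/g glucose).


Fermentation efficiency = (actual / (0.511 * glucose)) * 100
= (148.62 / (0.511 * 377.61)) * 100
= 77.0217%

77.0217%


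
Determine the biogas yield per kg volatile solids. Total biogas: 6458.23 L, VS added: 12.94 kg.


Y = V / VS
= 6458.23 / 12.94
= 499.0904 L/kg VS

499.0904 L/kg VS


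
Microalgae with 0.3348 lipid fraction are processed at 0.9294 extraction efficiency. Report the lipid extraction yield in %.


Y = lipid_content * extraction_eff * 100
= 0.3348 * 0.9294 * 100
= 31.1163%

31.1163%


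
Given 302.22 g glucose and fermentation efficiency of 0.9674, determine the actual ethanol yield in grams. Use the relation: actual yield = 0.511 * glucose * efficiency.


Actual ethanol: m = 0.511 * 302.22 * 0.9674
m = 149.3999 g

149.3999 g


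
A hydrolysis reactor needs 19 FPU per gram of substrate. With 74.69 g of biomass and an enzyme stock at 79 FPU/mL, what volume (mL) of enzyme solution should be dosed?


V = dosage * m_sub / activity
V = 19 * 74.69 / 79
V = 17.9634 mL

17.9634 mL


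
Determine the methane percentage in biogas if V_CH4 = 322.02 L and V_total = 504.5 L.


CH4% = V_CH4 / V_total * 100
= 322.02 / 504.5 * 100
= 63.8295%

63.8295%


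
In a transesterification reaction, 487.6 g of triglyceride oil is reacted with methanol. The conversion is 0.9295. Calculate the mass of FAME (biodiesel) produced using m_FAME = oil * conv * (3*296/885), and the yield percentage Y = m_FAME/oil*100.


m_FAME = oil * conv * (3 * 296 / 885) = oil * conv * (888/885)
= 487.6 * 0.9295 * 888 / 885
= 454.7606 g
Y = m_FAME / oil * 100 = conv * (888/885) * 100
= 0.9295 * 888 / 885 * 100
= 93.27%

454.7606 g FAME; Y = 93.27%


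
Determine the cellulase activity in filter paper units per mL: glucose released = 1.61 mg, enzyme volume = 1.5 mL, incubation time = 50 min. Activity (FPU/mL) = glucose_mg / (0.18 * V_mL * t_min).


Activity = glucose_mg / (0.18 mg/umol * V_mL * t_min)
= 1.61 / (0.18 * 1.5 * 50)
= 0.1193 FPU/mL

0.1193 FPU/mL


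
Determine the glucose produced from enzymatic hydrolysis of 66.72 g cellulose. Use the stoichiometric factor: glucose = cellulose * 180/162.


glucose = cellulose * 180/162
= 66.72 * 180/162
= 74.1333 g

74.1333 g


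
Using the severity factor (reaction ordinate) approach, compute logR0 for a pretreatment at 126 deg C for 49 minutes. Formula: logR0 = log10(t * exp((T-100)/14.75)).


logR0 = log10(t * exp((T - 100) / 14.75))
= log10(49 * exp((126 - 100) / 14.75))
= 2.4557

2.4557


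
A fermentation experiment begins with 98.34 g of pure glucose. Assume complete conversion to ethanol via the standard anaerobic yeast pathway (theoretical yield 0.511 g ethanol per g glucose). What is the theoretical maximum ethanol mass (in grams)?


Theoretical ethanol yield: m_EtOH = 0.511 * m_glucose
m_EtOH = 0.511 * 98.34 = 50.2517 g

50.2517 g


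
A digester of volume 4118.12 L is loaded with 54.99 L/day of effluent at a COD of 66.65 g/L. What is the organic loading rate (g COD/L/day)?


OLR = Q * S / V
= 54.99 * 66.65 / 4118.12
= 0.8900 g/L/day

0.8900 g/L/day


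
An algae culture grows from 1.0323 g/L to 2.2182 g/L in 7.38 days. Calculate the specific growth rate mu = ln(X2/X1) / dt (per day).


mu = ln(X2/X1) / dt
= ln(2.2182/1.0323) / 7.38
= 0.1036 per day

0.1036 per day


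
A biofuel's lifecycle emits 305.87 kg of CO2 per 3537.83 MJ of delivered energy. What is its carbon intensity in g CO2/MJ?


CI = CO2 * 1000 / E
= 305.87 * 1000 / 3537.83
= 86.4570 g CO2/MJ

86.4570 g CO2/MJ


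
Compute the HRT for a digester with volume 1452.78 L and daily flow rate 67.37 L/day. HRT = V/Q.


HRT = V / Q
= 1452.78 / 67.37
= 21.5642 days

21.5642 days


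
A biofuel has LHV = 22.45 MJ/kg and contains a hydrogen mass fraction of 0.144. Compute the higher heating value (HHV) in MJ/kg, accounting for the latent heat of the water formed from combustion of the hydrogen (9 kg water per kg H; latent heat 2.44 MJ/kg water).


HHV = LHV + H_frac * 9 * 2.44
= 22.45 + 0.144 * 9 * 2.44
= 25.6122 MJ/kg

25.6122 MJ/kg


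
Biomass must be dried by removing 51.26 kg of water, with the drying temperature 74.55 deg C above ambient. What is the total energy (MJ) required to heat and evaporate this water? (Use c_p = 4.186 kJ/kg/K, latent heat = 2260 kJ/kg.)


E = m_water * (4.186 * dT + 2260) / 1000
= 51.26 * (4.186 * 74.55 + 2260) / 1000
= 131.8441 MJ

131.8441 MJ


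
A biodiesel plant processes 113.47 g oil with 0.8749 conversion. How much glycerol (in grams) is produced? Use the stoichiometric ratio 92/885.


glycerol = oil * conv * (92/885)
= 113.47 * 0.8749 * 92 / 885
= 10.3201 g

10.3201 g


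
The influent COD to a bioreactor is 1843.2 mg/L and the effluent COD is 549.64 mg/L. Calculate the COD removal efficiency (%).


eta = (COD_in - COD_out) / COD_in * 100
= (1843.2 - 549.64) / 1843.2 * 100
= 70.1801%

70.1801%


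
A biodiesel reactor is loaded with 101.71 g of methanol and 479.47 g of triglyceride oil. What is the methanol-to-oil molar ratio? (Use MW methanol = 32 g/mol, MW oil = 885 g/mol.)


Molar ratio = n_MeOH / n_oil = (MeOH/32) / (oil/885) = (MeOH * 885) / (32 * oil)
= (101.71 * 885) / (32 * 479.47)
= 5.8667

5.8667


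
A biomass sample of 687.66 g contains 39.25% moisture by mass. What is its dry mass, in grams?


Wd = Ww * (1 - MC/100)
= 687.66 * (1 - 39.25/100)
= 417.7534 g

417.7534 g


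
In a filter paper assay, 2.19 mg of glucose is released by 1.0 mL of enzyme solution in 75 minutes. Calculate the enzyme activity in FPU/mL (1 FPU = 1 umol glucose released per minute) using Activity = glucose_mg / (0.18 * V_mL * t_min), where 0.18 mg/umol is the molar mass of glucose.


Activity = glucose_mg / (0.18 mg/umol * V_mL * t_min)
= 2.19 / (0.18 * 1.0 * 75)
= 0.1622 FPU/mL

0.1622 FPU/mL


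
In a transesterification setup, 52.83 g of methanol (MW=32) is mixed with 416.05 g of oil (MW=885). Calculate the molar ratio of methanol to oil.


Molar ratio = n_MeOH / n_oil = (MeOH/32) / (oil/885) = (MeOH * 885) / (32 * oil)
= (52.83 * 885) / (32 * 416.05)
= 3.5118

3.5118


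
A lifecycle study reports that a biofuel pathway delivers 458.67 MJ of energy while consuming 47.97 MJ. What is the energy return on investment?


EROI = E_out / E_in
= 458.67 / 47.97
= 9.5616

9.5616


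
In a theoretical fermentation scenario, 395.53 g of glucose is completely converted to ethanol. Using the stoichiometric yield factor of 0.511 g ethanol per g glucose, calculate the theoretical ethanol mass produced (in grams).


Theoretical ethanol yield: m_EtOH = 0.511 * m_glucose
m_EtOH = 0.511 * 395.53 = 202.1158 g

202.1158 g


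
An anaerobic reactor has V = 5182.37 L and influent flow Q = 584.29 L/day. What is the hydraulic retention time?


HRT = V / Q
= 5182.37 / 584.29
= 8.8695 days

8.8695 days


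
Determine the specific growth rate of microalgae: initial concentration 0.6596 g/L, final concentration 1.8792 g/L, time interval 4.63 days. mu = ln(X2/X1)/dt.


mu = ln(X2/X1) / dt
= ln(1.8792/0.6596) / 4.63
= 0.2261 per day

0.2261 per day


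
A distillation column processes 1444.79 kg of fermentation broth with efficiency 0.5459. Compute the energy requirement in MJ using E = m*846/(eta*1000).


E = m * 846 / (eta * 1000)
= 1444.79 * 846 / (0.5459 * 1000)
= 2239.0407 MJ

2239.0407 MJ


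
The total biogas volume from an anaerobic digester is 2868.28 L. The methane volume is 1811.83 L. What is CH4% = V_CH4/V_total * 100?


CH4% = V_CH4 / V_total * 100
= 1811.83 / 2868.28 * 100
= 63.1678%

63.1678%


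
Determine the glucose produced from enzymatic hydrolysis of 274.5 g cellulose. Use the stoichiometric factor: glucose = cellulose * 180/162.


glucose = cellulose * 180/162
= 274.5 * 180/162
= 305.0000 g

305.0000 g


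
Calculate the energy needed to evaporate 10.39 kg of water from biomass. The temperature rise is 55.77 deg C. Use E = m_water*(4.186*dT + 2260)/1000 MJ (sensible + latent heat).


E = m_water * (4.186 * dT + 2260) / 1000
= 10.39 * (4.186 * 55.77 + 2260) / 1000
= 25.9070 MJ

25.9070 MJ


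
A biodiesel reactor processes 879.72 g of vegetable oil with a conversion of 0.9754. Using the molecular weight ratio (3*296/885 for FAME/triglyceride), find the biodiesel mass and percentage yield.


m_FAME = oil * conv * (3 * 296 / 885) = oil * conv * (888/885)
= 879.72 * 0.9754 * 888 / 885
= 860.9876 g
Y = m_FAME / oil * 100 = conv * (888/885) * 100
= 0.9754 * 888 / 885 * 100
= 97.87%

860.9876 g FAME; Y = 97.87%


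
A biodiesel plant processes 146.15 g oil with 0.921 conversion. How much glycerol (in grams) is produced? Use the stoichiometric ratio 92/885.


glycerol = oil * conv * (92/885)
= 146.15 * 0.921 * 92 / 885
= 13.9927 g

13.9927 g


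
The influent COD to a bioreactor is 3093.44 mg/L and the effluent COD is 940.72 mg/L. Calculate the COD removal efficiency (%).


eta = (COD_in - COD_out) / COD_in * 100
= (3093.44 - 940.72) / 3093.44 * 100
= 69.5898%

69.5898%


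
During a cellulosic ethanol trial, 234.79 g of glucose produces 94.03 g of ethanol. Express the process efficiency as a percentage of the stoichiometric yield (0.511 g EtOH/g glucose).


Fermentation efficiency = (actual / (0.511 * glucose)) * 100
= (94.03 / (0.511 * 234.79)) * 100
= 78.3729%

78.3729%


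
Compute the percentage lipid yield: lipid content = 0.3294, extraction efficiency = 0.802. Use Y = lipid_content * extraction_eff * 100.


Y = lipid_content * extraction_eff * 100
= 0.3294 * 0.802 * 100
= 26.4179%

26.4179%


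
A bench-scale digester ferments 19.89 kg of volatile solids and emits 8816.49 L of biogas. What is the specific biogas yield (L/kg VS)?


Y = V / VS
= 8816.49 / 19.89
= 443.2624 L/kg VS

443.2624 L/kg VS


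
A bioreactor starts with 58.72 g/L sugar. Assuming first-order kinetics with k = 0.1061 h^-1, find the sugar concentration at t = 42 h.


S = S0 * exp(-k * t)
S = 58.72 * exp(-0.1061 * 42)
S = 0.6815 g/L

0.6815 g/L


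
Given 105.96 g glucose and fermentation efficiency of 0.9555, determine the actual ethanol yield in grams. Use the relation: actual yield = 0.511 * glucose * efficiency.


Actual ethanol: m = 0.511 * 105.96 * 0.9555
m = 51.7361 g

51.7361 g


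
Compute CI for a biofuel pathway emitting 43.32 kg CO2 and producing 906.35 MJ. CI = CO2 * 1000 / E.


CI = CO2 * 1000 / E
= 43.32 * 1000 / 906.35
= 47.7961 g CO2/MJ

47.7961 g CO2/MJ


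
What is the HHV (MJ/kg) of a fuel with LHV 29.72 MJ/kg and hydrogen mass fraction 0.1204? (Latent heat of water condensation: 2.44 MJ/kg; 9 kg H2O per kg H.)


HHV = LHV + H_frac * 9 * 2.44
= 29.72 + 0.1204 * 9 * 2.44
= 32.3640 MJ/kg

32.3640 MJ/kg


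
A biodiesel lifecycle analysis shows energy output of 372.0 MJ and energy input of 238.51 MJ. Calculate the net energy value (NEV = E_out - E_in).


NEV = E_out - E_in
= 372.0 - 238.51
= 133.4900 MJ

133.4900 MJ


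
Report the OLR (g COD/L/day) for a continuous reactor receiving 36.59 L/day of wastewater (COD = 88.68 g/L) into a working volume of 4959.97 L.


OLR = Q * S / V
= 36.59 * 88.68 / 4959.97
= 0.6542 g/L/day

0.6542 g/L/day


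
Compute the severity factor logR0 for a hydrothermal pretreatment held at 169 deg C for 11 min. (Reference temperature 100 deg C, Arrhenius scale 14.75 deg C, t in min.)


logR0 = log10(t * exp((T - 100) / 14.75))
= log10(11 * exp((169 - 100) / 14.75))
= 3.0730

3.0730


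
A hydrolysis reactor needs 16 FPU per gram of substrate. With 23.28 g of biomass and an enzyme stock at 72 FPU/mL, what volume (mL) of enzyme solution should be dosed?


V = dosage * m_sub / activity
V = 16 * 23.28 / 72
V = 5.1733 mL

5.1733 mL


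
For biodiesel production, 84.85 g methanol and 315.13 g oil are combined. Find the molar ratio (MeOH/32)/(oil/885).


Molar ratio = n_MeOH / n_oil = (MeOH/32) / (oil/885) = (MeOH * 885) / (32 * oil)
= (84.85 * 885) / (32 * 315.13)
= 7.4466

7.4466


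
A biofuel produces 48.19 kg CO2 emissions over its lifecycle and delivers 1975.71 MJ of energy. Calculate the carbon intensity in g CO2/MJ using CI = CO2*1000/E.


CI = CO2 * 1000 / E
= 48.19 * 1000 / 1975.71
= 24.3912 g CO2/MJ

24.3912 g CO2/MJ


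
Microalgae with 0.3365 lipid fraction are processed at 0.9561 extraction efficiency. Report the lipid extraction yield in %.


Y = lipid_content * extraction_eff * 100
= 0.3365 * 0.9561 * 100
= 32.1728%

32.1728%


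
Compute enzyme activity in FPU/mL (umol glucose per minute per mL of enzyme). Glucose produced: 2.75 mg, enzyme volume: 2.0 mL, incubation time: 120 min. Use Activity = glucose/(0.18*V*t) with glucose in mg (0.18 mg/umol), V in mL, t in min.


Activity = glucose_mg / (0.18 mg/umol * V_mL * t_min)
= 2.75 / (0.18 * 2.0 * 120)
= 0.0637 FPU/mL

0.0637 FPU/mL


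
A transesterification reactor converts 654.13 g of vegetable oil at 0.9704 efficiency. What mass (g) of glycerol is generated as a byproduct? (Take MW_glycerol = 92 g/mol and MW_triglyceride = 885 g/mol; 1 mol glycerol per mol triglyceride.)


glycerol = oil * conv * (92/885)
= 654.13 * 0.9704 * 92 / 885
= 65.9872 g

65.9872 g


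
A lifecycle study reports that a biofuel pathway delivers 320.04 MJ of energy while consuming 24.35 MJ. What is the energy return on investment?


EROI = E_out / E_in
= 320.04 / 24.35
= 13.1433

13.1433


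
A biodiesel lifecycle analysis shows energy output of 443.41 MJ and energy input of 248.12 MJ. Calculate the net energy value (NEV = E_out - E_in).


NEV = E_out - E_in
= 443.41 - 248.12
= 195.2900 MJ

195.2900 MJ


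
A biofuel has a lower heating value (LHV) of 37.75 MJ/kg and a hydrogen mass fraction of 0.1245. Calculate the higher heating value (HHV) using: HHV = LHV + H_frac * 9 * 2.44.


HHV = LHV + H_frac * 9 * 2.44
= 37.75 + 0.1245 * 9 * 2.44
= 40.4840 MJ/kg

40.4840 MJ/kg


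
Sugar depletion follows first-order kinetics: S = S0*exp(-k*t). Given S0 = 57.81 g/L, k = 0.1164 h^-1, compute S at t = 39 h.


S = S0 * exp(-k * t)
S = 57.81 * exp(-0.1164 * 39)
S = 0.6173 g/L

0.6173 g/L


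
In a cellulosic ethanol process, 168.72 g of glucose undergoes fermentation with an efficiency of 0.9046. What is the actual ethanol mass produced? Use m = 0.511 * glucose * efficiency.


Actual ethanol: m = 0.511 * 168.72 * 0.9046
m = 77.9909 g

77.9909 g


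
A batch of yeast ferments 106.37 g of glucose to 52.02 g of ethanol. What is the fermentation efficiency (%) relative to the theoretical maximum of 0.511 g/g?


Fermentation efficiency = (actual / (0.511 * glucose)) * 100
= (52.02 / (0.511 * 106.37)) * 100
= 95.7040%

95.7040%


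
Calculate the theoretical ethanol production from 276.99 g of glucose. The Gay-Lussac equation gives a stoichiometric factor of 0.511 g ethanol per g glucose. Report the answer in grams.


Theoretical ethanol yield: m_EtOH = 0.511 * m_glucose
m_EtOH = 0.511 * 276.99 = 141.5419 g

141.5419 g


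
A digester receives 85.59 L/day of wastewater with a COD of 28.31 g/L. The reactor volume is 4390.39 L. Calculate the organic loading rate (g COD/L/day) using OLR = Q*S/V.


OLR = Q * S / V
= 85.59 * 28.31 / 4390.39
= 0.5519 g/L/day

0.5519 g/L/day


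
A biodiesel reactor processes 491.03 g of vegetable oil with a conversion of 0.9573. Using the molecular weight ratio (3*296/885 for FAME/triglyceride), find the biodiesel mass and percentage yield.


m_FAME = oil * conv * (3 * 296 / 885) = oil * conv * (888/885)
= 491.03 * 0.9573 * 888 / 885
= 471.6565 g
Y = m_FAME / oil * 100 = conv * (888/885) * 100
= 0.9573 * 888 / 885 * 100
= 96.05%

471.6565 g FAME; Y = 96.05%


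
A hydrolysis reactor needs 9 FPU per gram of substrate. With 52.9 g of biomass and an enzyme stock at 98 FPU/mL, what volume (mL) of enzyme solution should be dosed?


V = dosage * m_sub / activity
V = 9 * 52.9 / 98
V = 4.8582 mL

4.8582 mL


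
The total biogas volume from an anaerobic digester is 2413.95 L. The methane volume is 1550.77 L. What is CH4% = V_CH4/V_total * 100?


CH4% = V_CH4 / V_total * 100
= 1550.77 / 2413.95 * 100
= 64.2420%

64.2420%


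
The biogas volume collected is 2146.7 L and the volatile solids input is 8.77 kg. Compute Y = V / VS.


Y = V / VS
= 2146.7 / 8.77
= 244.7777 L/kg VS

244.7777 L/kg VS


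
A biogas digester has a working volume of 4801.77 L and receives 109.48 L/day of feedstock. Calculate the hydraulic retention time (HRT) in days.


HRT = V / Q
= 4801.77 / 109.48
= 43.8598 days

43.8598 days


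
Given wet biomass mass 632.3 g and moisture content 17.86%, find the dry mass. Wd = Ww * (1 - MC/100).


Wd = Ww * (1 - MC/100)
= 632.3 * (1 - 17.86/100)
= 519.3712 g

519.3712 g
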